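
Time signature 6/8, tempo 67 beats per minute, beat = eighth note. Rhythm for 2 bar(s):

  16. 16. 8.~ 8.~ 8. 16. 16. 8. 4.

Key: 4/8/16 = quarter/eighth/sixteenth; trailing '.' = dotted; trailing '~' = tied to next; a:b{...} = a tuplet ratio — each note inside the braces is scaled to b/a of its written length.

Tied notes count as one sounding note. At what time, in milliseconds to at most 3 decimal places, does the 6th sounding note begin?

note 6 onset = 15/2b = 6716.418ms

1. 0.0ms @ 0 + 671.642ms (3/4)
2. 671.642ms @ 3/4 + 671.642ms (3/4)
3. 1343.284ms @ 3/2 + 4029.851ms (9/2)
4. 5373.134ms @ 6 + 671.642ms (3/4)
5. 6044.776ms @ 27/4 + 671.642ms (3/4)
6. 6716.418ms @ 15/2 + 1343.284ms (3/2)
7. 8059.701ms @ 9 + 2686.567ms (3)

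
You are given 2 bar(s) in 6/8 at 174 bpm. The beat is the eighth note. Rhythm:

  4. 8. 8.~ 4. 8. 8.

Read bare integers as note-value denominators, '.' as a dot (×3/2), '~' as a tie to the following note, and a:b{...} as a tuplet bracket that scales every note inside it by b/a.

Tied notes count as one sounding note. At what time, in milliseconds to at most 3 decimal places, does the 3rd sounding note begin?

1. 0.0ms @ 0 + 1034.483ms (3)
2. 1034.483ms @ 3 + 517.241ms (3/2)
3. 1551.724ms @ 9/2 + 1551.724ms (9/2)
4. 3103.448ms @ 9 + 517.241ms (3/2)
5. 3620.69ms @ 21/2 + 517.241ms (3/2)

note 3 onset = 9/2b = 1551.724ms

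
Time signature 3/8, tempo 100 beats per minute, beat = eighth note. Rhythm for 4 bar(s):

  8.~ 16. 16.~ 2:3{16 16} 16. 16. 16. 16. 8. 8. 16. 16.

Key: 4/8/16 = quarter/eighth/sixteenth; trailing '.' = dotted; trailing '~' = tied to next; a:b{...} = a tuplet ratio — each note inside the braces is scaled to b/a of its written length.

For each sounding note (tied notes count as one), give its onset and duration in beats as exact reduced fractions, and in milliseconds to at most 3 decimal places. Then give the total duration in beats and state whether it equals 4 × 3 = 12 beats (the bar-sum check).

1) 0.0ms=0b +1350.0ms=9/4b
2) 1350.0ms=9/4b +900.0ms=3/2b
3) 2250.0ms=15/4b +450.0ms=3/4b
4) 2700.0ms=9/2b +450.0ms=3/4b
5) 3150.0ms=21/4b +450.0ms=3/4b
6) 3600.0ms=6b +450.0ms=3/4b
7) 4050.0ms=27/4b +450.0ms=3/4b
8) 4500.0ms=15/2b +900.0ms=3/2b
9) 5400.0ms=9b +900.0ms=3/2b
10) 6300.0ms=21/2b +450.0ms=3/4b
11) 6750.0ms=45/4b +450.0ms=3/4b
Σ=12b of 12 (100bpm 3/8) — PASS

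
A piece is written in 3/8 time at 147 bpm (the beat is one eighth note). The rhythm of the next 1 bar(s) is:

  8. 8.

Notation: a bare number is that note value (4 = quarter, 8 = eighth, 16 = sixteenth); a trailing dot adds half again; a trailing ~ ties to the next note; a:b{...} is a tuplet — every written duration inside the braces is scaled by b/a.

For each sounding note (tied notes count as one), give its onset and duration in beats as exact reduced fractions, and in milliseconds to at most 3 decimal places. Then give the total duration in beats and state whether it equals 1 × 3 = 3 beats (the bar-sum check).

1) 0.0ms=0b +612.245ms=3/2b
2) 612.245ms=3/2b +612.245ms=3/2b
Σ=3b of 3 (147bpm 3/8) — PASS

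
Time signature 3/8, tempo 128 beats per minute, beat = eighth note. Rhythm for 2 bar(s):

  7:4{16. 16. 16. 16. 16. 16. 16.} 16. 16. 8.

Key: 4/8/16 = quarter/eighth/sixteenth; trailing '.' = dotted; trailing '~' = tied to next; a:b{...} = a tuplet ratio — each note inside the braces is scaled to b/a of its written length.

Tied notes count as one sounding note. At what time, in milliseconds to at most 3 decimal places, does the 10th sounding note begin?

1. 0.0ms @ 0 + 200.893ms (3/7)
2. 200.893ms @ 3/7 + 200.893ms (3/7)
3. 401.786ms @ 6/7 + 200.893ms (3/7)
4. 602.679ms @ 9/7 + 200.893ms (3/7)
5. 803.571ms @ 12/7 + 200.893ms (3/7)
6. 1004.464ms @ 15/7 + 200.893ms (3/7)
7. 1205.357ms @ 18/7 + 200.893ms (3/7)
8. 1406.25ms @ 3 + 351.562ms (3/4)
9. 1757.812ms @ 15/4 + 351.562ms (3/4)
10. 2109.375ms @ 9/2 + 703.125ms (3/2)

note 10 onset = 9/2b = 2109.375ms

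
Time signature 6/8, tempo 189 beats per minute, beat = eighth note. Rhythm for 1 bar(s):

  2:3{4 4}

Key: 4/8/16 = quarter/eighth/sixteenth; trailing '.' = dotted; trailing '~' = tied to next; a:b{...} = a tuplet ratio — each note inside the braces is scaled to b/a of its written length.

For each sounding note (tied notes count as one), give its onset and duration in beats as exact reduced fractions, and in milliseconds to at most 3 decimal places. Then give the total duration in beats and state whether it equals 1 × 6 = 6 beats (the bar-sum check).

1) 0.0ms=0b +952.381ms=3b
2) 952.381ms=3b +952.381ms=3b
Σ=6b of 6 (189bpm 6/8) — PASS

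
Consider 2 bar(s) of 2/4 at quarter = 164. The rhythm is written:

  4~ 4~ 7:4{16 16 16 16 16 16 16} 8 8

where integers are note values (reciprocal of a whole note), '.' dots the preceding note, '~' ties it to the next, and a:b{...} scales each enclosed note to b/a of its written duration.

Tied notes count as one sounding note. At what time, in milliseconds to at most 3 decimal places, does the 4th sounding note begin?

note 4 onset = 17/7b = 888.502ms

1. 0.0ms @ 0 + 783.972ms (15/7)
2. 783.972ms @ 15/7 + 52.265ms (1/7)
3. 836.237ms @ 16/7 + 52.265ms (1/7)
4. 888.502ms @ 17/7 + 52.265ms (1/7)
5. 940.767ms @ 18/7 + 52.265ms (1/7)
6. 993.031ms @ 19/7 + 52.265ms (1/7)
7. 1045.296ms @ 20/7 + 52.265ms (1/7)
8. 1097.561ms @ 3 + 182.927ms (1/2)
9. 1280.488ms @ 7/2 + 182.927ms (1/2)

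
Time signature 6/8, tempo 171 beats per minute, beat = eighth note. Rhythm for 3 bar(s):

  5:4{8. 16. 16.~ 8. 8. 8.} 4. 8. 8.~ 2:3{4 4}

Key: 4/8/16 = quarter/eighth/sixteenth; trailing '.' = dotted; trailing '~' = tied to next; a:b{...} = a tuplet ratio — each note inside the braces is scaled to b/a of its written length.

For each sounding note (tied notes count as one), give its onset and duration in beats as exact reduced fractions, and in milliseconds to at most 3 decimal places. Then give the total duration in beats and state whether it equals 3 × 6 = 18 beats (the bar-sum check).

1) 0.0ms=0b +421.053ms=6/5b
2) 421.053ms=6/5b +210.526ms=3/5b
3) 631.579ms=9/5b +631.579ms=9/5b
4) 1263.158ms=18/5b +421.053ms=6/5b
5) 1684.211ms=24/5b +421.053ms=6/5b
6) 2105.263ms=6b +1052.632ms=3b
7) 3157.895ms=9b +526.316ms=3/2b
8) 3684.211ms=21/2b +1578.947ms=9/2b
9) 5263.158ms=15b +1052.632ms=3b
Σ=18b of 18 (171bpm 6/8) — PASS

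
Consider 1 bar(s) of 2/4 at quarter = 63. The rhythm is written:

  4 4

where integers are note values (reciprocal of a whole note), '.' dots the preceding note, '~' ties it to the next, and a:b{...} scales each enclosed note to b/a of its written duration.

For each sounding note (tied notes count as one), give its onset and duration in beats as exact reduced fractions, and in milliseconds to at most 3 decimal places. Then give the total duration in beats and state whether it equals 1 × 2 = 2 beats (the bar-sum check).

1) 0.0ms=0b +952.381ms=1b
2) 952.381ms=1b +952.381ms=1b
Σ=2b of 2 (63bpm 2/4) — PASS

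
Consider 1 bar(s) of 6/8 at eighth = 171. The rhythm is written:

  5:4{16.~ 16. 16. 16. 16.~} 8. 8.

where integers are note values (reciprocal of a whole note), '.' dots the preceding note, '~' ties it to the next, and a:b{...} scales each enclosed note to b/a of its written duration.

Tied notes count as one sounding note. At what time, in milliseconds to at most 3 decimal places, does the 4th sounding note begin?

note 4 onset = 12/5b = 842.105ms

1. 0.0ms @ 0 + 421.053ms (6/5)
2. 421.053ms @ 6/5 + 210.526ms (3/5)
3. 631.579ms @ 9/5 + 210.526ms (3/5)
4. 842.105ms @ 12/5 + 736.842ms (21/10)
5. 1578.947ms @ 9/2 + 526.316ms (3/2)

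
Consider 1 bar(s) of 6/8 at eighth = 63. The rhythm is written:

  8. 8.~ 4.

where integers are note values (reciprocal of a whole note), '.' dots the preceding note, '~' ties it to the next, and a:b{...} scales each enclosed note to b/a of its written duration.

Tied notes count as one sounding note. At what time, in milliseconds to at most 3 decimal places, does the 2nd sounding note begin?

1. 0.0ms @ 0 + 1428.571ms (3/2)
2. 1428.571ms @ 3/2 + 4285.714ms (9/2)

note 2 onset = 3/2b = 1428.571ms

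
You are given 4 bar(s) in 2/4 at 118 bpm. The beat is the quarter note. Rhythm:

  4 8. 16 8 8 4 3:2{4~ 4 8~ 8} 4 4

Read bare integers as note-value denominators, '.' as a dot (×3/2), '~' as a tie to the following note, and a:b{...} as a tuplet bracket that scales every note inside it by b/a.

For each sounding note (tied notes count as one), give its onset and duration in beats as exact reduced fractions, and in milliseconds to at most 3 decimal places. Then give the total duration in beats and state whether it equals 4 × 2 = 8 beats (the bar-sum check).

1) 0.0ms=0b +508.475ms=1b
2) 508.475ms=1b +381.356ms=3/4b
3) 889.831ms=7/4b +127.119ms=1/4b
4) 1016.949ms=2b +254.237ms=1/2b
5) 1271.186ms=5/2b +254.237ms=1/2b
6) 1525.424ms=3b +508.475ms=1b
7) 2033.898ms=4b +677.966ms=4/3b
8) 2711.864ms=16/3b +338.983ms=2/3b
9) 3050.847ms=6b +508.475ms=1b
10) 3559.322ms=7b +508.475ms=1b
Σ=8b of 8 (118bpm 2/4) — PASS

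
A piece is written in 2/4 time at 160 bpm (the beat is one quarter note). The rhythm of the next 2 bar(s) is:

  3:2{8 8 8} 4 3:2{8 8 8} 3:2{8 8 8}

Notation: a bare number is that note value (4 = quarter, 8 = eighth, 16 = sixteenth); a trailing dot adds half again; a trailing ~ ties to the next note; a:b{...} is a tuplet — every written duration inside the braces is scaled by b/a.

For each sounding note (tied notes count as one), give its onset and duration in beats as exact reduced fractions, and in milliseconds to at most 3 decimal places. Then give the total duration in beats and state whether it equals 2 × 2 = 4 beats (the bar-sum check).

1) 0.0ms=0b +125.0ms=1/3b
2) 125.0ms=1/3b +125.0ms=1/3b
3) 250.0ms=2/3b +125.0ms=1/3b
4) 375.0ms=1b +375.0ms=1b
5) 750.0ms=2b +125.0ms=1/3b
6) 875.0ms=7/3b +125.0ms=1/3b
7) 1000.0ms=8/3b +125.0ms=1/3b
8) 1125.0ms=3b +125.0ms=1/3b
9) 1250.0ms=10/3b +125.0ms=1/3b
10) 1375.0ms=11/3b +125.0ms=1/3b
Σ=4b of 4 (160bpm 2/4) — PASS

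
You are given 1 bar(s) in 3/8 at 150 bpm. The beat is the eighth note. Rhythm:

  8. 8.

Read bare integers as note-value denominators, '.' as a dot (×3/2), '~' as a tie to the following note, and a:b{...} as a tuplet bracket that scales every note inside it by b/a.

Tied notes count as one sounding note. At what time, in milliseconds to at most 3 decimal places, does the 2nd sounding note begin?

1. 0.0ms @ 0 + 600.0ms (3/2)
2. 600.0ms @ 3/2 + 600.0ms (3/2)

note 2 onset = 3/2b = 600.0ms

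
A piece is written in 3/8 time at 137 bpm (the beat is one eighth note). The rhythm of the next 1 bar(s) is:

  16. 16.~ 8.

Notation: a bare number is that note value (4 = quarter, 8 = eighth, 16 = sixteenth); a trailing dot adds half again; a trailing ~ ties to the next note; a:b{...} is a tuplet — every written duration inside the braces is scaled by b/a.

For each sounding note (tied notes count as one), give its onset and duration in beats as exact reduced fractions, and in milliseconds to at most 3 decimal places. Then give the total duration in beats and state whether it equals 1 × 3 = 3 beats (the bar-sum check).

1) 0.0ms=0b +328.467ms=3/4b
2) 328.467ms=3/4b +985.401ms=9/4b
Σ=3b of 3 (137bpm 3/8) — PASS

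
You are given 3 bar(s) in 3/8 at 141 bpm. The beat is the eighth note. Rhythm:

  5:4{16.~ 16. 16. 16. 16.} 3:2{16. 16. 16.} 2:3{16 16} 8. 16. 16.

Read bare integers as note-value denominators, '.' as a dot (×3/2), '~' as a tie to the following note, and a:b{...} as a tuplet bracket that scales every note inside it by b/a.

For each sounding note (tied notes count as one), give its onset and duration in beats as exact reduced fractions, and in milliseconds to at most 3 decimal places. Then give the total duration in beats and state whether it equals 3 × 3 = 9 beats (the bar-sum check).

1) 0.0ms=0b +510.638ms=6/5b
2) 510.638ms=6/5b +255.319ms=3/5b
3) 765.957ms=9/5b +255.319ms=3/5b
4) 1021.277ms=12/5b +255.319ms=3/5b
5) 1276.596ms=3b +212.766ms=1/2b
6) 1489.362ms=7/2b +212.766ms=1/2b
7) 1702.128ms=4b +212.766ms=1/2b
8) 1914.894ms=9/2b +319.149ms=3/4b
9) 2234.043ms=21/4b +319.149ms=3/4b
10) 2553.191ms=6b +638.298ms=3/2b
11) 3191.489ms=15/2b +319.149ms=3/4b
12) 3510.638ms=33/4b +319.149ms=3/4b
Σ=9b of 9 (141bpm 3/8) — PASS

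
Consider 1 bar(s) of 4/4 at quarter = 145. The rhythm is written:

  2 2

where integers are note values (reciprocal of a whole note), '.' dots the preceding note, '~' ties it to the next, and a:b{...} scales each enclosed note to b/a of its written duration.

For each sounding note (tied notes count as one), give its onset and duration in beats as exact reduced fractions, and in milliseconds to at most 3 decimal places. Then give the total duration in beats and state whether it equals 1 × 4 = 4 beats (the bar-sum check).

1) 0.0ms=0b +827.586ms=2b
2) 827.586ms=2b +827.586ms=2b
Σ=4b of 4 (145bpm 4/4) — PASS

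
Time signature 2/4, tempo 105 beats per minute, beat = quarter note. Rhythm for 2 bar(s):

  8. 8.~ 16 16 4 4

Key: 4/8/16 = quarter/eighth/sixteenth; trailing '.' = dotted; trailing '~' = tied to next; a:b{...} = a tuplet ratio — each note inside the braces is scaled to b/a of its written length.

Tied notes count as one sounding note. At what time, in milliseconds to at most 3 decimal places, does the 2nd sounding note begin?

1. 0.0ms @ 0 + 428.571ms (3/4)
2. 428.571ms @ 3/4 + 571.429ms (1)
3. 1000.0ms @ 7/4 + 142.857ms (1/4)
4. 1142.857ms @ 2 + 571.429ms (1)
5. 1714.286ms @ 3 + 571.429ms (1)

note 2 onset = 3/4b = 428.571ms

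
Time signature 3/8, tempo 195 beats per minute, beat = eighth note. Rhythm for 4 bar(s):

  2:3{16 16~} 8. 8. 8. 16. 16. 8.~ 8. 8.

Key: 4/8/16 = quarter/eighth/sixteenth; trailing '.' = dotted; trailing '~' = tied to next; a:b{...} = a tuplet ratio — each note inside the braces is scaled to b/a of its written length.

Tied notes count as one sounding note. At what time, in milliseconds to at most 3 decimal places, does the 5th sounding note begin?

note 5 onset = 6b = 1846.154ms

1. 0.0ms @ 0 + 230.769ms (3/4)
2. 230.769ms @ 3/4 + 692.308ms (9/4)
3. 923.077ms @ 3 + 461.538ms (3/2)
4. 1384.615ms @ 9/2 + 461.538ms (3/2)
5. 1846.154ms @ 6 + 230.769ms (3/4)
6. 2076.923ms @ 27/4 + 230.769ms (3/4)
7. 2307.692ms @ 15/2 + 923.077ms (3)
8. 3230.769ms @ 21/2 + 461.538ms (3/2)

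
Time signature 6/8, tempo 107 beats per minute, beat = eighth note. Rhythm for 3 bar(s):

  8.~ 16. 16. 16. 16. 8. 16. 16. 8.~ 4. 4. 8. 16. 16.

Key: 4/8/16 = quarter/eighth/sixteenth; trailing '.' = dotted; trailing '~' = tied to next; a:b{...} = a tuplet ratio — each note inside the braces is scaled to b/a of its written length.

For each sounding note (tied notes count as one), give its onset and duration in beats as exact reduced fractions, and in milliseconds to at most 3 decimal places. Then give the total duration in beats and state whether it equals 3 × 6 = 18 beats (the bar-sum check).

1) 0.0ms=0b +1261.682ms=9/4b
2) 1261.682ms=9/4b +420.561ms=3/4b
3) 1682.243ms=3b +420.561ms=3/4b
4) 2102.804ms=15/4b +420.561ms=3/4b
5) 2523.364ms=9/2b +841.121ms=3/2b
6) 3364.486ms=6b +420.561ms=3/4b
7) 3785.047ms=27/4b +420.561ms=3/4b
8) 4205.607ms=15/2b +2523.364ms=9/2b
9) 6728.972ms=12b +1682.243ms=3b
10) 8411.215ms=15b +841.121ms=3/2b
11) 9252.336ms=33/2b +420.561ms=3/4b
12) 9672.897ms=69/4b +420.561ms=3/4b
Σ=18b of 18 (107bpm 6/8) — PASS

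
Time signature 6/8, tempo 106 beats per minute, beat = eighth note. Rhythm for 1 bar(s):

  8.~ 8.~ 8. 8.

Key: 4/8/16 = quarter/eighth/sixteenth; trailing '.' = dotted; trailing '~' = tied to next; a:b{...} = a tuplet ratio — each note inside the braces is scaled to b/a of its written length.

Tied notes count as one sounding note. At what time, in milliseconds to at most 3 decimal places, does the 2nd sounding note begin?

1. 0.0ms @ 0 + 2547.17ms (9/2)
2. 2547.17ms @ 9/2 + 849.057ms (3/2)

note 2 onset = 9/2b = 2547.17ms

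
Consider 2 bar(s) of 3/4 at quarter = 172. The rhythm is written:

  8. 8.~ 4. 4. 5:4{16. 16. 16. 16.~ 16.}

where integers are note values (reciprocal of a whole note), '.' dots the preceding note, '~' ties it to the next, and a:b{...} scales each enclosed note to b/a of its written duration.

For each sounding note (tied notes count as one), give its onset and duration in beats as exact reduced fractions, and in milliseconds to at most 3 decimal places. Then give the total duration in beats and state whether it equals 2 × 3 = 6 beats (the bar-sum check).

1) 0.0ms=0b +261.628ms=3/4b
2) 261.628ms=3/4b +784.884ms=9/4b
3) 1046.512ms=3b +523.256ms=3/2b
4) 1569.767ms=9/2b +104.651ms=3/10b
5) 1674.419ms=24/5b +104.651ms=3/10b
6) 1779.07ms=51/10b +104.651ms=3/10b
7) 1883.721ms=27/5b +209.302ms=3/5b
Σ=6b of 6 (172bpm 3/4) — PASS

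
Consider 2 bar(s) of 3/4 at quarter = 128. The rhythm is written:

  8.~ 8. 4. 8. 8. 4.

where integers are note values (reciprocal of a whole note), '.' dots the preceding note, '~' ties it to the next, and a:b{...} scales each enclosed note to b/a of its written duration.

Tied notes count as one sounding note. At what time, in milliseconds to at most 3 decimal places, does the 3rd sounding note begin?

note 3 onset = 3b = 1406.25ms

1. 0.0ms @ 0 + 703.125ms (3/2)
2. 703.125ms @ 3/2 + 703.125ms (3/2)
3. 1406.25ms @ 3 + 351.562ms (3/4)
4. 1757.812ms @ 15/4 + 351.562ms (3/4)
5. 2109.375ms @ 9/2 + 703.125ms (3/2)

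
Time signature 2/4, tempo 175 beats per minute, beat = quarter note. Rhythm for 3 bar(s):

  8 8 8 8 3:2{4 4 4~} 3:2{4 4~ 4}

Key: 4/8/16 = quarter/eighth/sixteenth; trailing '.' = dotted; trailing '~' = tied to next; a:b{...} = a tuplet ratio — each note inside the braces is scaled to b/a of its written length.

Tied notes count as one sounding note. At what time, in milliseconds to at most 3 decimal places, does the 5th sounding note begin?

1. 0.0ms @ 0 + 171.429ms (1/2)
2. 171.429ms @ 1/2 + 171.429ms (1/2)
3. 342.857ms @ 1 + 171.429ms (1/2)
4. 514.286ms @ 3/2 + 171.429ms (1/2)
5. 685.714ms @ 2 + 228.571ms (2/3)
6. 914.286ms @ 8/3 + 228.571ms (2/3)
7. 1142.857ms @ 10/3 + 457.143ms (4/3)
8. 1600.0ms @ 14/3 + 457.143ms (4/3)

note 5 onset = 2b = 685.714ms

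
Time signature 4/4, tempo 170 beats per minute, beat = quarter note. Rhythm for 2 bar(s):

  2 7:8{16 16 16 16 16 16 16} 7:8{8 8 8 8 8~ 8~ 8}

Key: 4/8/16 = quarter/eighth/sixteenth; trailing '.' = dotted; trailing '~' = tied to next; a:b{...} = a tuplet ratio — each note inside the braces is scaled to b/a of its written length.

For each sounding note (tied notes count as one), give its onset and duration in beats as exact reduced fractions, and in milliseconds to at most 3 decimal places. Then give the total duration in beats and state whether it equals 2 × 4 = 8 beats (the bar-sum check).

1) 0.0ms=0b +705.882ms=2b
2) 705.882ms=2b +100.84ms=2/7b
3) 806.723ms=16/7b +100.84ms=2/7b
4) 907.563ms=18/7b +100.84ms=2/7b
5) 1008.403ms=20/7b +100.84ms=2/7b
6) 1109.244ms=22/7b +100.84ms=2/7b
7) 1210.084ms=24/7b +100.84ms=2/7b
8) 1310.924ms=26/7b +100.84ms=2/7b
9) 1411.765ms=4b +201.681ms=4/7b
10) 1613.445ms=32/7b +201.681ms=4/7b
11) 1815.126ms=36/7b +201.681ms=4/7b
12) 2016.807ms=40/7b +201.681ms=4/7b
13) 2218.487ms=44/7b +605.042ms=12/7b
Σ=8b of 8 (170bpm 4/4) — PASS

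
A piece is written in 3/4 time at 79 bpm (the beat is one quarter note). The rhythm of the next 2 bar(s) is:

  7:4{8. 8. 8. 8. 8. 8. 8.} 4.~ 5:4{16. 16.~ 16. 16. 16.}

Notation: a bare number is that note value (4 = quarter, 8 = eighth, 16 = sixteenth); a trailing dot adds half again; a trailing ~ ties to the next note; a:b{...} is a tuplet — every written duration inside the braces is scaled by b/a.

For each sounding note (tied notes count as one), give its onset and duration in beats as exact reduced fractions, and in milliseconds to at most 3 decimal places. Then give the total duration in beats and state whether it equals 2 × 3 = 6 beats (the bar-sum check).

1) 0.0ms=0b +325.497ms=3/7b
2) 325.497ms=3/7b +325.497ms=3/7b
3) 650.995ms=6/7b +325.497ms=3/7b
4) 976.492ms=9/7b +325.497ms=3/7b
5) 1301.989ms=12/7b +325.497ms=3/7b
6) 1627.486ms=15/7b +325.497ms=3/7b
7) 1952.984ms=18/7b +325.497ms=3/7b
8) 2278.481ms=3b +1367.089ms=9/5b
9) 3645.57ms=24/5b +455.696ms=3/5b
10) 4101.266ms=27/5b +227.848ms=3/10b
11) 4329.114ms=57/10b +227.848ms=3/10b
Σ=6b of 6 (79bpm 3/4) — PASS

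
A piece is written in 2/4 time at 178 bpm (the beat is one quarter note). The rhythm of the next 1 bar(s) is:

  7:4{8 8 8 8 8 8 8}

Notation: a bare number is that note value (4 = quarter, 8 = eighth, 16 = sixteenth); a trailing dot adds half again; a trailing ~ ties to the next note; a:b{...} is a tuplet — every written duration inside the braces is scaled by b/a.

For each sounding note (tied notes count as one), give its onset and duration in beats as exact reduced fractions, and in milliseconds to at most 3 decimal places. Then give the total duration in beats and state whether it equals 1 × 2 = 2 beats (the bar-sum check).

1) 0.0ms=0b +96.308ms=2/7b
2) 96.308ms=2/7b +96.308ms=2/7b
3) 192.616ms=4/7b +96.308ms=2/7b
4) 288.925ms=6/7b +96.308ms=2/7b
5) 385.233ms=8/7b +96.308ms=2/7b
6) 481.541ms=10/7b +96.308ms=2/7b
7) 577.849ms=12/7b +96.308ms=2/7b
Σ=2b of 2 (178bpm 2/4) — PASS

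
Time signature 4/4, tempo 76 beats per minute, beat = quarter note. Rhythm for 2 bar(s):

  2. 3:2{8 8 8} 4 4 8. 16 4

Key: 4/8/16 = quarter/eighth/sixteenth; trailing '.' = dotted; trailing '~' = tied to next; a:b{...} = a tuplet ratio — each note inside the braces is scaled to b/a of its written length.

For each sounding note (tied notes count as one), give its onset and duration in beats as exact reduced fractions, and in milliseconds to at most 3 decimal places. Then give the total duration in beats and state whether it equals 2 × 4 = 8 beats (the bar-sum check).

1) 0.0ms=0b +2368.421ms=3b
2) 2368.421ms=3b +263.158ms=1/3b
3) 2631.579ms=10/3b +263.158ms=1/3b
4) 2894.737ms=11/3b +263.158ms=1/3b
5) 3157.895ms=4b +789.474ms=1b
6) 3947.368ms=5b +789.474ms=1b
7) 4736.842ms=6b +592.105ms=3/4b
8) 5328.947ms=27/4b +197.368ms=1/4b
9) 5526.316ms=7b +789.474ms=1b
Σ=8b of 8 (76bpm 4/4) — PASS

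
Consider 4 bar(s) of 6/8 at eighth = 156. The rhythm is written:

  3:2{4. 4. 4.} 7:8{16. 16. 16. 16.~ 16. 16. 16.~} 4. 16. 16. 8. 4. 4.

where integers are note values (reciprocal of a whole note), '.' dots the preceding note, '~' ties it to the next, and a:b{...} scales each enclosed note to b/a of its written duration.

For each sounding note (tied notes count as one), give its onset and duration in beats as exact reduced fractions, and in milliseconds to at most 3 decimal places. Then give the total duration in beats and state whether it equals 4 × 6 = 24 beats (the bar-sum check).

1) 0.0ms=0b +769.231ms=2b
2) 769.231ms=2b +769.231ms=2b
3) 1538.462ms=4b +769.231ms=2b
4) 2307.692ms=6b +329.67ms=6/7b
5) 2637.363ms=48/7b +329.67ms=6/7b
6) 2967.033ms=54/7b +329.67ms=6/7b
7) 3296.703ms=60/7b +659.341ms=12/7b
8) 3956.044ms=72/7b +329.67ms=6/7b
9) 4285.714ms=78/7b +1483.516ms=27/7b
10) 5769.231ms=15b +288.462ms=3/4b
11) 6057.692ms=63/4b +288.462ms=3/4b
12) 6346.154ms=33/2b +576.923ms=3/2b
13) 6923.077ms=18b +1153.846ms=3b
14) 8076.923ms=21b +1153.846ms=3b
Σ=24b of 24 (156bpm 6/8) — PASS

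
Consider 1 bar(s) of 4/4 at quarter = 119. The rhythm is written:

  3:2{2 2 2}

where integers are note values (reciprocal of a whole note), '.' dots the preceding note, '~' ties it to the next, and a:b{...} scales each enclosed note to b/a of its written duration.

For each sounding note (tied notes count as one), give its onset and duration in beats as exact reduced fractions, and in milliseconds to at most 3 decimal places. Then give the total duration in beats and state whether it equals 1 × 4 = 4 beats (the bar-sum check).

1) 0.0ms=0b +672.269ms=4/3b
2) 672.269ms=4/3b +672.269ms=4/3b
3) 1344.538ms=8/3b +672.269ms=4/3b
Σ=4b of 4 (119bpm 4/4) — PASS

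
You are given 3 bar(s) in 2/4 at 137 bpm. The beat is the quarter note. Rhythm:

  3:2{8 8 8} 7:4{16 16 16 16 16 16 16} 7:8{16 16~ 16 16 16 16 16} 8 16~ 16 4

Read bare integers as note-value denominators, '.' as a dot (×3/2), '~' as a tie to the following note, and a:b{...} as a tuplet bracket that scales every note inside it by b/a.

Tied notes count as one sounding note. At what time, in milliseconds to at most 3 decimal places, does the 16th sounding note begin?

note 16 onset = 26/7b = 1626.694ms

1. 0.0ms @ 0 + 145.985ms (1/3)
2. 145.985ms @ 1/3 + 145.985ms (1/3)
3. 291.971ms @ 2/3 + 145.985ms (1/3)
4. 437.956ms @ 1 + 62.565ms (1/7)
5. 500.521ms @ 8/7 + 62.565ms (1/7)
6. 563.087ms @ 9/7 + 62.565ms (1/7)
7. 625.652ms @ 10/7 + 62.565ms (1/7)
8. 688.217ms @ 11/7 + 62.565ms (1/7)
9. 750.782ms @ 12/7 + 62.565ms (1/7)
10. 813.347ms @ 13/7 + 62.565ms (1/7)
11. 875.912ms @ 2 + 125.13ms (2/7)
12. 1001.043ms @ 16/7 + 250.261ms (4/7)
13. 1251.303ms @ 20/7 + 125.13ms (2/7)
14. 1376.434ms @ 22/7 + 125.13ms (2/7)
15. 1501.564ms @ 24/7 + 125.13ms (2/7)
16. 1626.694ms @ 26/7 + 125.13ms (2/7)
17. 1751.825ms @ 4 + 218.978ms (1/2)
18. 1970.803ms @ 9/2 + 218.978ms (1/2)
19. 2189.781ms @ 5 + 437.956ms (1)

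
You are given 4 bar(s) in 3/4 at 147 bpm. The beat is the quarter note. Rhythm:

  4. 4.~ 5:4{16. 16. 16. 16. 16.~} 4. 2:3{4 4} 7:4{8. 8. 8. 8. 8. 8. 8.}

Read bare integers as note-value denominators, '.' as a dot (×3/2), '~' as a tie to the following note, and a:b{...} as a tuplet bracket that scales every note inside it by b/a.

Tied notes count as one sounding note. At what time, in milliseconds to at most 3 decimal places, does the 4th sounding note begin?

note 4 onset = 18/5b = 1469.388ms

1. 0.0ms @ 0 + 612.245ms (3/2)
2. 612.245ms @ 3/2 + 734.694ms (9/5)
3. 1346.939ms @ 33/10 + 122.449ms (3/10)
4. 1469.388ms @ 18/5 + 122.449ms (3/10)
5. 1591.837ms @ 39/10 + 122.449ms (3/10)
6. 1714.286ms @ 21/5 + 734.694ms (9/5)
7. 2448.98ms @ 6 + 612.245ms (3/2)
8. 3061.224ms @ 15/2 + 612.245ms (3/2)
9. 3673.469ms @ 9 + 174.927ms (3/7)
10. 3848.397ms @ 66/7 + 174.927ms (3/7)
11. 4023.324ms @ 69/7 + 174.927ms (3/7)
12. 4198.251ms @ 72/7 + 174.927ms (3/7)
13. 4373.178ms @ 75/7 + 174.927ms (3/7)
14. 4548.105ms @ 78/7 + 174.927ms (3/7)
15. 4723.032ms @ 81/7 + 174.927ms (3/7)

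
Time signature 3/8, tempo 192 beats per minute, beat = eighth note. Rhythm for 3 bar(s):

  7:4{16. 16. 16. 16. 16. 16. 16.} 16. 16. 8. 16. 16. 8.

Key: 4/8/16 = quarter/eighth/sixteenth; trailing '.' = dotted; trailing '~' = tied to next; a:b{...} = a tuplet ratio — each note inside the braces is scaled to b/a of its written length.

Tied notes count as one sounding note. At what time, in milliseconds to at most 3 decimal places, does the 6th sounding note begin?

1. 0.0ms @ 0 + 133.929ms (3/7)
2. 133.929ms @ 3/7 + 133.929ms (3/7)
3. 267.857ms @ 6/7 + 133.929ms (3/7)
4. 401.786ms @ 9/7 + 133.929ms (3/7)
5. 535.714ms @ 12/7 + 133.929ms (3/7)
6. 669.643ms @ 15/7 + 133.929ms (3/7)
7. 803.571ms @ 18/7 + 133.929ms (3/7)
8. 937.5ms @ 3 + 234.375ms (3/4)
9. 1171.875ms @ 15/4 + 234.375ms (3/4)
10. 1406.25ms @ 9/2 + 468.75ms (3/2)
11. 1875.0ms @ 6 + 234.375ms (3/4)
12. 2109.375ms @ 27/4 + 234.375ms (3/4)
13. 2343.75ms @ 15/2 + 468.75ms (3/2)

note 6 onset = 15/7b = 669.643ms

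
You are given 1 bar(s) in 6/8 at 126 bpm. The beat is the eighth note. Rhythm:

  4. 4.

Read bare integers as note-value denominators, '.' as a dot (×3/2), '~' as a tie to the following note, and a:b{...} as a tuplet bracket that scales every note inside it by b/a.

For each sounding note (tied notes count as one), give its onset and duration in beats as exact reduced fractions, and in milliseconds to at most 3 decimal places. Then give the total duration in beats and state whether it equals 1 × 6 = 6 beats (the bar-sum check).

1) 0.0ms=0b +1428.571ms=3b
2) 1428.571ms=3b +1428.571ms=3b
Σ=6b of 6 (126bpm 6/8) — PASS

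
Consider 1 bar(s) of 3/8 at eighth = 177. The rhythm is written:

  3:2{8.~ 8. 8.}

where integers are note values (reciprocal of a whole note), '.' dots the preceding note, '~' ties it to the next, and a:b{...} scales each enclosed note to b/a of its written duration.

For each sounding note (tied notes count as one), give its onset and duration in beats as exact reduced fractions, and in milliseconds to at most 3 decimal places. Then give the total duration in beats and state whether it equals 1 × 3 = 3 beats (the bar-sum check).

1) 0.0ms=0b +677.966ms=2b
2) 677.966ms=2b +338.983ms=1b
Σ=3b of 3 (177bpm 3/8) — PASS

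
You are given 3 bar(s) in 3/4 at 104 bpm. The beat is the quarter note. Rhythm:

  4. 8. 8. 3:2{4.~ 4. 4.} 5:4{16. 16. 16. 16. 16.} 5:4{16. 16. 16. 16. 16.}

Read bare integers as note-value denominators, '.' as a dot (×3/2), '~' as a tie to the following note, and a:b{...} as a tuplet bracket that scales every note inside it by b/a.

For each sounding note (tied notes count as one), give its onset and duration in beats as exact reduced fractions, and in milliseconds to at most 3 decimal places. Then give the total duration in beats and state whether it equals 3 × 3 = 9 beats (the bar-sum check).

1) 0.0ms=0b +865.385ms=3/2b
2) 865.385ms=3/2b +432.692ms=3/4b
3) 1298.077ms=9/4b +432.692ms=3/4b
4) 1730.769ms=3b +1153.846ms=2b
5) 2884.615ms=5b +576.923ms=1b
6) 3461.538ms=6b +173.077ms=3/10b
7) 3634.615ms=63/10b +173.077ms=3/10b
8) 3807.692ms=33/5b +173.077ms=3/10b
9) 3980.769ms=69/10b +173.077ms=3/10b
10) 4153.846ms=36/5b +173.077ms=3/10b
11) 4326.923ms=15/2b +173.077ms=3/10b
12) 4500.0ms=39/5b +173.077ms=3/10b
13) 4673.077ms=81/10b +173.077ms=3/10b
14) 4846.154ms=42/5b +173.077ms=3/10b
15) 5019.231ms=87/10b +173.077ms=3/10b
Σ=9b of 9 (104bpm 3/4) — PASS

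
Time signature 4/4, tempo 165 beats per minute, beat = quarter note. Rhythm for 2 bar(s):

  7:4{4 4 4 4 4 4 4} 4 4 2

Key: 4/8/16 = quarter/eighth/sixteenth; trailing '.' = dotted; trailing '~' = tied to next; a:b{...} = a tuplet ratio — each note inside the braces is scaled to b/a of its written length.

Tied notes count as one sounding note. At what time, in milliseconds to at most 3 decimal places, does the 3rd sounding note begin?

1. 0.0ms @ 0 + 207.792ms (4/7)
2. 207.792ms @ 4/7 + 207.792ms (4/7)
3. 415.584ms @ 8/7 + 207.792ms (4/7)
4. 623.377ms @ 12/7 + 207.792ms (4/7)
5. 831.169ms @ 16/7 + 207.792ms (4/7)
6. 1038.961ms @ 20/7 + 207.792ms (4/7)
7. 1246.753ms @ 24/7 + 207.792ms (4/7)
8. 1454.545ms @ 4 + 363.636ms (1)
9. 1818.182ms @ 5 + 363.636ms (1)
10. 2181.818ms @ 6 + 727.273ms (2)

note 3 onset = 8/7b = 415.584ms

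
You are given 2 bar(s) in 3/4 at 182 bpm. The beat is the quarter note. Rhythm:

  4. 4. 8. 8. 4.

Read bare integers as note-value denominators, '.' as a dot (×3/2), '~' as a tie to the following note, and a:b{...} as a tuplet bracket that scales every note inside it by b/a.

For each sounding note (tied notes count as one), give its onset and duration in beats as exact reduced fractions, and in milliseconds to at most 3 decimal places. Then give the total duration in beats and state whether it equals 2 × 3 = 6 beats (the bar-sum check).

1) 0.0ms=0b +494.505ms=3/2b
2) 494.505ms=3/2b +494.505ms=3/2b
3) 989.011ms=3b +247.253ms=3/4b
4) 1236.264ms=15/4b +247.253ms=3/4b
5) 1483.516ms=9/2b +494.505ms=3/2b
Σ=6b of 6 (182bpm 3/4) — PASS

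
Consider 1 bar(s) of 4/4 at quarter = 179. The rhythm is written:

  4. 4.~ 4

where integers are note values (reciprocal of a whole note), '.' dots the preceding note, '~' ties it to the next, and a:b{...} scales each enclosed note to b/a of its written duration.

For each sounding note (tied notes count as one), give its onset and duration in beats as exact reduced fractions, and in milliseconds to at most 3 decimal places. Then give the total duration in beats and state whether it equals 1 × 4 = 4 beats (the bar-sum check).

1) 0.0ms=0b +502.793ms=3/2b
2) 502.793ms=3/2b +837.989ms=5/2b
Σ=4b of 4 (179bpm 4/4) — PASS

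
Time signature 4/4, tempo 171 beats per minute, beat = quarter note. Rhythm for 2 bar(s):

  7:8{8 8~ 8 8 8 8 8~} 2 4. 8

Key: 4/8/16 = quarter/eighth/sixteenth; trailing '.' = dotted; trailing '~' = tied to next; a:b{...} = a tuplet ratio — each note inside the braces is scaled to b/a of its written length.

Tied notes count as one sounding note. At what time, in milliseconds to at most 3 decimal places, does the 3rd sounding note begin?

note 3 onset = 12/7b = 601.504ms

1. 0.0ms @ 0 + 200.501ms (4/7)
2. 200.501ms @ 4/7 + 401.003ms (8/7)
3. 601.504ms @ 12/7 + 200.501ms (4/7)
4. 802.005ms @ 16/7 + 200.501ms (4/7)
5. 1002.506ms @ 20/7 + 200.501ms (4/7)
6. 1203.008ms @ 24/7 + 902.256ms (18/7)
7. 2105.263ms @ 6 + 526.316ms (3/2)
8. 2631.579ms @ 15/2 + 175.439ms (1/2)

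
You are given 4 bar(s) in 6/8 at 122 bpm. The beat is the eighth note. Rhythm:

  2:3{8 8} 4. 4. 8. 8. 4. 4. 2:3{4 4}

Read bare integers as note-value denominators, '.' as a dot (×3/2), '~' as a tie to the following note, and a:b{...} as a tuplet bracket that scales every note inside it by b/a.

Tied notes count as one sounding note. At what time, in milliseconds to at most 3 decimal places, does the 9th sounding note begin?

1. 0.0ms @ 0 + 737.705ms (3/2)
2. 737.705ms @ 3/2 + 737.705ms (3/2)
3. 1475.41ms @ 3 + 1475.41ms (3)
4. 2950.82ms @ 6 + 1475.41ms (3)
5. 4426.23ms @ 9 + 737.705ms (3/2)
6. 5163.934ms @ 21/2 + 737.705ms (3/2)
7. 5901.639ms @ 12 + 1475.41ms (3)
8. 7377.049ms @ 15 + 1475.41ms (3)
9. 8852.459ms @ 18 + 1475.41ms (3)
10. 10327.869ms @ 21 + 1475.41ms (3)

note 9 onset = 18b = 8852.459ms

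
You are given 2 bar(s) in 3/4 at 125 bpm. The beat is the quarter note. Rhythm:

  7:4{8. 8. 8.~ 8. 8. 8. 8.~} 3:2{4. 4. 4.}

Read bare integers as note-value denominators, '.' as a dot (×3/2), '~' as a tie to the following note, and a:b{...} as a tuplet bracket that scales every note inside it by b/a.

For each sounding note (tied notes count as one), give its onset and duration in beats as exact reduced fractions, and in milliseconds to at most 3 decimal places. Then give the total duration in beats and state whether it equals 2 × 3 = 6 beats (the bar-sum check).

1) 0.0ms=0b +205.714ms=3/7b
2) 205.714ms=3/7b +205.714ms=3/7b
3) 411.429ms=6/7b +411.429ms=6/7b
4) 822.857ms=12/7b +205.714ms=3/7b
5) 1028.571ms=15/7b +205.714ms=3/7b
6) 1234.286ms=18/7b +685.714ms=10/7b
7) 1920.0ms=4b +480.0ms=1b
8) 2400.0ms=5b +480.0ms=1b
Σ=6b of 6 (125bpm 3/4) — PASS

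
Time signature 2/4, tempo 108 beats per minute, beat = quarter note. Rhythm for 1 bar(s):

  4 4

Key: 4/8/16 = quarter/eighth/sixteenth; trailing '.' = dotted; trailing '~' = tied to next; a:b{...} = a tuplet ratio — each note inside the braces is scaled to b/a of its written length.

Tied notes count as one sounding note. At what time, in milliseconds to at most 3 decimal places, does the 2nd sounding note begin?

1. 0.0ms @ 0 + 555.556ms (1)
2. 555.556ms @ 1 + 555.556ms (1)

note 2 onset = 1b = 555.556ms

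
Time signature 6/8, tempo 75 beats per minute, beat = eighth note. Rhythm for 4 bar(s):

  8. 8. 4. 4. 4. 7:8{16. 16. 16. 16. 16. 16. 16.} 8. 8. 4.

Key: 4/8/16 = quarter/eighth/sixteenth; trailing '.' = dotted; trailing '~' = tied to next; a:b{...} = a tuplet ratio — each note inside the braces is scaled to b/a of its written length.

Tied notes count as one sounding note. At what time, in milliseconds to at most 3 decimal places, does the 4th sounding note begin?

note 4 onset = 6b = 4800.0ms

1. 0.0ms @ 0 + 1200.0ms (3/2)
2. 1200.0ms @ 3/2 + 1200.0ms (3/2)
3. 2400.0ms @ 3 + 2400.0ms (3)
4. 4800.0ms @ 6 + 2400.0ms (3)
5. 7200.0ms @ 9 + 2400.0ms (3)
6. 9600.0ms @ 12 + 685.714ms (6/7)
7. 10285.714ms @ 90/7 + 685.714ms (6/7)
8. 10971.429ms @ 96/7 + 685.714ms (6/7)
9. 11657.143ms @ 102/7 + 685.714ms (6/7)
10. 12342.857ms @ 108/7 + 685.714ms (6/7)
11. 13028.571ms @ 114/7 + 685.714ms (6/7)
12. 13714.286ms @ 120/7 + 685.714ms (6/7)
13. 14400.0ms @ 18 + 1200.0ms (3/2)
14. 15600.0ms @ 39/2 + 1200.0ms (3/2)
15. 16800.0ms @ 21 + 2400.0ms (3)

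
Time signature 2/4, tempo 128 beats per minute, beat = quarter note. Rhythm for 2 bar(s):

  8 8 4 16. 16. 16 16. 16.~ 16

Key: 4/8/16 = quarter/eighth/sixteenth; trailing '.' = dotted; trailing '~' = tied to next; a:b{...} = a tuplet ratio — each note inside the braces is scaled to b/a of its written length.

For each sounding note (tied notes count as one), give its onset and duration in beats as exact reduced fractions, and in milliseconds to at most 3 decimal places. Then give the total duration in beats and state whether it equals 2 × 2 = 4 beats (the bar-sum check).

1) 0.0ms=0b +234.375ms=1/2b
2) 234.375ms=1/2b +234.375ms=1/2b
3) 468.75ms=1b +468.75ms=1b
4) 937.5ms=2b +175.781ms=3/8b
5) 1113.281ms=19/8b +175.781ms=3/8b
6) 1289.062ms=11/4b +117.188ms=1/4b
7) 1406.25ms=3b +175.781ms=3/8b
8) 1582.031ms=27/8b +292.969ms=5/8b
Σ=4b of 4 (128bpm 2/4) — PASS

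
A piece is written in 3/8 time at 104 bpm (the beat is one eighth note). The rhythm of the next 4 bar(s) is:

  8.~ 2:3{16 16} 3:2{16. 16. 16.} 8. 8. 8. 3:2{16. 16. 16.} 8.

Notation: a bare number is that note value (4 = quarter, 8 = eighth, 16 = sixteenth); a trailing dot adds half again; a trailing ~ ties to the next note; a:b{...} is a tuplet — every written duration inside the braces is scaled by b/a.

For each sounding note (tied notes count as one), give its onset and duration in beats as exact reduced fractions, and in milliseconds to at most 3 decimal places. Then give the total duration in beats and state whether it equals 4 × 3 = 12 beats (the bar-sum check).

1) 0.0ms=0b +1298.077ms=9/4b
2) 1298.077ms=9/4b +432.692ms=3/4b
3) 1730.769ms=3b +288.462ms=1/2b
4) 2019.231ms=7/2b +288.462ms=1/2b
5) 2307.692ms=4b +288.462ms=1/2b
6) 2596.154ms=9/2b +865.385ms=3/2b
7) 3461.538ms=6b +865.385ms=3/2b
8) 4326.923ms=15/2b +865.385ms=3/2b
9) 5192.308ms=9b +288.462ms=1/2b
10) 5480.769ms=19/2b +288.462ms=1/2b
11) 5769.231ms=10b +288.462ms=1/2b
12) 6057.692ms=21/2b +865.385ms=3/2b
Σ=12b of 12 (104bpm 3/8) — PASS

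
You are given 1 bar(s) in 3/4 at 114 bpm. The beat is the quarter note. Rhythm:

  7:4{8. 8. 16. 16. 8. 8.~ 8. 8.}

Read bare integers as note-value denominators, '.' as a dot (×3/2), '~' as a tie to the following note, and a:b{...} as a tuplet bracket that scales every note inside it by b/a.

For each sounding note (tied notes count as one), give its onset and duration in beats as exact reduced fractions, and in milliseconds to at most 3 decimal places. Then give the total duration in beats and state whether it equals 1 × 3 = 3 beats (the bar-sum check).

1) 0.0ms=0b +225.564ms=3/7b
2) 225.564ms=3/7b +225.564ms=3/7b
3) 451.128ms=6/7b +112.782ms=3/14b
4) 563.91ms=15/14b +112.782ms=3/14b
5) 676.692ms=9/7b +225.564ms=3/7b
6) 902.256ms=12/7b +451.128ms=6/7b
7) 1353.383ms=18/7b +225.564ms=3/7b
Σ=3b of 3 (114bpm 3/4) — PASS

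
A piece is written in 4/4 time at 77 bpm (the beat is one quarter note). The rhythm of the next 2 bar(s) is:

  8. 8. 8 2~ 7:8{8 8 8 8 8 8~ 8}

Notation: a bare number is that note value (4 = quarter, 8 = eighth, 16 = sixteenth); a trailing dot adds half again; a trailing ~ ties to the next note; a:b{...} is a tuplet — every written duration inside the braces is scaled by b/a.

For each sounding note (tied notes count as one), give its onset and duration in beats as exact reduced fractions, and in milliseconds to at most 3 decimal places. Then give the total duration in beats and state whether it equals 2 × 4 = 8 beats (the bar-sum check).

1) 0.0ms=0b +584.416ms=3/4b
2) 584.416ms=3/4b +584.416ms=3/4b
3) 1168.831ms=3/2b +389.61ms=1/2b
4) 1558.442ms=2b +2003.711ms=18/7b
5) 3562.152ms=32/7b +445.269ms=4/7b
6) 4007.421ms=36/7b +445.269ms=4/7b
7) 4452.69ms=40/7b +445.269ms=4/7b
8) 4897.959ms=44/7b +445.269ms=4/7b
9) 5343.228ms=48/7b +890.538ms=8/7b
Σ=8b of 8 (77bpm 4/4) — PASS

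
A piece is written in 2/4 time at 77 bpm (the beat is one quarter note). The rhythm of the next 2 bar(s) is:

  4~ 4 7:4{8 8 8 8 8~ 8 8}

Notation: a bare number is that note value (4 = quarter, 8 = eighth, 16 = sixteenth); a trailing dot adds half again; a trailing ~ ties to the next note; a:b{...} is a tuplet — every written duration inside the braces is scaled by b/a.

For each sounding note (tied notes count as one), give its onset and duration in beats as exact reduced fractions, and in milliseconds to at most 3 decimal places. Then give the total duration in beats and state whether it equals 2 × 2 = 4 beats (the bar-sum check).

1) 0.0ms=0b +1558.442ms=2b
2) 1558.442ms=2b +222.635ms=2/7b
3) 1781.076ms=16/7b +222.635ms=2/7b
4) 2003.711ms=18/7b +222.635ms=2/7b
5) 2226.345ms=20/7b +222.635ms=2/7b
6) 2448.98ms=22/7b +445.269ms=4/7b
7) 2894.249ms=26/7b +222.635ms=2/7b
Σ=4b of 4 (77bpm 2/4) — PASS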